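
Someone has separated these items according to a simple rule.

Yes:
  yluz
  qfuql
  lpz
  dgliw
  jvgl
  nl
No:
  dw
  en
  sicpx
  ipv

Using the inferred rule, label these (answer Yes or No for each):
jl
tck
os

Yes, No, No

All 'Yes' examples share one property — contains 'l' — and every 'No' example lacks it.
jl → has 'l' → Yes.
tck → no 'l' → No.
os → no 'l' → No.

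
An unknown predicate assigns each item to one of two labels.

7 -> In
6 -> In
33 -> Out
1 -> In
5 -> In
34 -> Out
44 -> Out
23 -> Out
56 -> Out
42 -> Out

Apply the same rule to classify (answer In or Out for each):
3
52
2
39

In, Out, In, Out

The common property of the 'In' items is: at most 7. No 'Out' item has it.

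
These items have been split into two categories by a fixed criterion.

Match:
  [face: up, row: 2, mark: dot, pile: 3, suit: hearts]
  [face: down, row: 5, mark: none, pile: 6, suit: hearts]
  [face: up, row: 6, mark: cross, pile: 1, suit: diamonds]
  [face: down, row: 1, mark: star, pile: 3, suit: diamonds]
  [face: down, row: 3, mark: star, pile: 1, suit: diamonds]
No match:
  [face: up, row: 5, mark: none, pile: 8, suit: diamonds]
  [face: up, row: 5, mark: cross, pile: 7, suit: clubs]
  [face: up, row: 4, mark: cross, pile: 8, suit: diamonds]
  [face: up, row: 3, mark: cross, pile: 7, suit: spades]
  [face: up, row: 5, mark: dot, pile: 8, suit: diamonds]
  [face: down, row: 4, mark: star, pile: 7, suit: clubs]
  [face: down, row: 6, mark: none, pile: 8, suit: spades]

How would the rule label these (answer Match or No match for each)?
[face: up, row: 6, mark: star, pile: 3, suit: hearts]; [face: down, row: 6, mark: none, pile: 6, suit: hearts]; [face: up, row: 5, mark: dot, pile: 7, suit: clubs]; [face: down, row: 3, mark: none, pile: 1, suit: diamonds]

The common property of the 'Match' items is: pile ≤ 6. No 'No match' item has it.
[face: up, row: 6, mark: star, pile: 3, suit: hearts] → pile = 3 → Match.
[face: down, row: 6, mark: none, pile: 6, suit: hearts] → pile = 6 → Match.
[face: up, row: 5, mark: dot, pile: 7, suit: clubs] → pile = 7 → No match.
[face: down, row: 3, mark: none, pile: 1, suit: diamonds] → pile = 1 → Match.

Match, Match, No match, Match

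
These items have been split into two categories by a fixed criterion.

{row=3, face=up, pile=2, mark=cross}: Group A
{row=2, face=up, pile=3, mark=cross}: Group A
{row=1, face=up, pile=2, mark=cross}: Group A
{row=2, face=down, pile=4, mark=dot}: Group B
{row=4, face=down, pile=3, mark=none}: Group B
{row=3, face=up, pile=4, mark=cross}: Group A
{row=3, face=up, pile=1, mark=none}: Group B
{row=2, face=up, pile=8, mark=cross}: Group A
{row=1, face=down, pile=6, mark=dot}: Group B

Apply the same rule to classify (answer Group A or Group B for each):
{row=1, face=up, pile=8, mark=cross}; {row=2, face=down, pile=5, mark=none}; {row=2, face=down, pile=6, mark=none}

Group A, Group B, Group B

The rule appears to be: mark is cross.
Group A: {row=1, face=up, pile=8, mark=cross}, since mark is cross.
Group B: {row=2, face=down, pile=5, mark=none}, since mark is none.
Group B: {row=2, face=down, pile=6, mark=none}, since mark is none.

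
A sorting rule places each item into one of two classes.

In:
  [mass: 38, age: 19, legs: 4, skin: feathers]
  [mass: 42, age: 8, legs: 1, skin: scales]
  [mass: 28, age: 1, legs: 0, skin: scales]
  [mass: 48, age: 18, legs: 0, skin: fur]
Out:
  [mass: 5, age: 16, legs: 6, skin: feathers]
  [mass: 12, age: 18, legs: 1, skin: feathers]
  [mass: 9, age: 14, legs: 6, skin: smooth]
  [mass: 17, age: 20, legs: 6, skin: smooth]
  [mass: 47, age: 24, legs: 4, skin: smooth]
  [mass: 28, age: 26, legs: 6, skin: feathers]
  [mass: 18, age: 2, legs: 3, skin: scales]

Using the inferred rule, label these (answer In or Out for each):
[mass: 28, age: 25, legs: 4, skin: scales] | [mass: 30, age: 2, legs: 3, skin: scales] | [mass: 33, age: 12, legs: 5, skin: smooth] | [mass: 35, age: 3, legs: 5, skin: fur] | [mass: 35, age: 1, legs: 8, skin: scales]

One predicate separates the groups cleanly: mass ≥ 28 AND age ≤ 19.
[mass: 28, age: 25, legs: 4, skin: scales] — mass = 28, age = 25, hence Out.
[mass: 30, age: 2, legs: 3, skin: scales] — mass = 30, age = 2, hence In.
[mass: 33, age: 12, legs: 5, skin: smooth] — mass = 33, age = 12, hence In.
[mass: 35, age: 3, legs: 5, skin: fur] — mass = 35, age = 3, hence In.
[mass: 35, age: 1, legs: 8, skin: scales] — mass = 35, age = 1, hence In.

Out, In, In, In, In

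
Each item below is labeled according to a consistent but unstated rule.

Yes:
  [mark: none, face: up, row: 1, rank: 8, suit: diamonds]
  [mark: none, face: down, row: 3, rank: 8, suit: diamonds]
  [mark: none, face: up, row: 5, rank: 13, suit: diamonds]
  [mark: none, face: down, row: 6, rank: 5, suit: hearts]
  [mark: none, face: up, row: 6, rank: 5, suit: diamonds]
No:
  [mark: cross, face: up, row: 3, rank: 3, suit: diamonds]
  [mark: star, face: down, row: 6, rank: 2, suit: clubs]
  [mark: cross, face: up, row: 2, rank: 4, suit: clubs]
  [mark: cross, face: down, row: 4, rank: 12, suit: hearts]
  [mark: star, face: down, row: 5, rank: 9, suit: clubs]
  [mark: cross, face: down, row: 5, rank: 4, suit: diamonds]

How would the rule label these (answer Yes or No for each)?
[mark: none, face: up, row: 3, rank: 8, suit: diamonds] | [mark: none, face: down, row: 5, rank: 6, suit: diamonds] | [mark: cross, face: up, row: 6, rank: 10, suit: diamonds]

One predicate separates the groups cleanly: mark is none.
Yes: [mark: none, face: up, row: 3, rank: 8, suit: diamonds], since mark is none.
Yes: [mark: none, face: down, row: 5, rank: 6, suit: diamonds], since mark is none.
No: [mark: cross, face: up, row: 6, rank: 10, suit: diamonds], since mark is cross.

Yes, Yes, No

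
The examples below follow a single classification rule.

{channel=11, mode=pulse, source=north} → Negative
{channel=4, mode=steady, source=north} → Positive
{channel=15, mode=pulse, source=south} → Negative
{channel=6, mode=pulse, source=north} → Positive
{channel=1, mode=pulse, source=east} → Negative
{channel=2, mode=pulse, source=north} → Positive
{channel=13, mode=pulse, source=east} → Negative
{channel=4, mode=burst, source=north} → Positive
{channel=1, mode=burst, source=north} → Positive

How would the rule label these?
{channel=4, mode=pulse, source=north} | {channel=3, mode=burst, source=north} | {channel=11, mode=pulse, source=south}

'Positive' ⟺ source is north AND channel ≤ 6.
{channel=4, mode=pulse, source=north}: source is north, channel = 4, satisfies this → Positive.
{channel=3, mode=burst, source=north}: source is north, channel = 3, satisfies this → Positive.
{channel=11, mode=pulse, source=south}: source is south, channel = 11, doesn't qualify → Negative.

Positive, Positive, Negative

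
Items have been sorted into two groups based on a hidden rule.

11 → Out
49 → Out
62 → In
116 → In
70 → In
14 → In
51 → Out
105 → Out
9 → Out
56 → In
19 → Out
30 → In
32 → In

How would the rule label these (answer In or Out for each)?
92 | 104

In, In

One predicate separates the groups cleanly: even.
In: 92, since 92 is even. In: 104, since 104 is even.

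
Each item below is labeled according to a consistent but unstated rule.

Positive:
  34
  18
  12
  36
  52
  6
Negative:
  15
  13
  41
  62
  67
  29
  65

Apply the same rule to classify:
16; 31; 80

Positive, Negative, Negative

The distinguishing property — even AND at most 52 — holds for all the 'Positive' cases and none of the 'Negative' cases.
Positive: 16, since 16 is even, 16 ≤ 52. Negative: 31, since 31 is odd, 31 ≤ 52. Negative: 80, since 80 is even, 80 > 52.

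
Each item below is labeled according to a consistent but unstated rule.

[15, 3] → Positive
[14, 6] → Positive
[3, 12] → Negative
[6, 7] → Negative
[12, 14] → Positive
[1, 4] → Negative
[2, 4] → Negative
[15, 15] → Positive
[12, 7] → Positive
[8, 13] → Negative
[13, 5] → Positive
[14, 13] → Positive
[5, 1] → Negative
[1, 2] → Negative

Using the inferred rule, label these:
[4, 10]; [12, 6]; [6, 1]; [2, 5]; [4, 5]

Negative, Positive, Negative, Negative, Negative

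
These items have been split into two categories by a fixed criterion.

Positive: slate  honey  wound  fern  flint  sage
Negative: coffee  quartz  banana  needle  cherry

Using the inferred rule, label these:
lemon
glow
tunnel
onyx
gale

'Positive' ⟺ length ≤ 5.
lemon → length 5 → Positive.
glow → length 4 → Positive.
tunnel → length 6 → Negative.
onyx → length 4 → Positive.
gale → length 4 → Positive.

Positive, Positive, Negative, Positive, Positive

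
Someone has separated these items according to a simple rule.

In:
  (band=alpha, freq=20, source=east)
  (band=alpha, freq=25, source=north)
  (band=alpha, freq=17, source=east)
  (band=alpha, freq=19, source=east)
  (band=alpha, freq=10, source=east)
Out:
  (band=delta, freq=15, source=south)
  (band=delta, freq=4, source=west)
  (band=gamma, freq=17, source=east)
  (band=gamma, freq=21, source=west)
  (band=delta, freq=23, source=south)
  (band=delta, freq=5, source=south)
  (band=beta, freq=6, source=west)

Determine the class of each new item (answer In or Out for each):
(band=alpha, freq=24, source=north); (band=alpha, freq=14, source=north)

In, In

Comparing the two groups points to one rule — band is alpha.
(band=alpha, freq=24, source=north): band is alpha, matches → In.
(band=alpha, freq=14, source=north): band is alpha, matches → In.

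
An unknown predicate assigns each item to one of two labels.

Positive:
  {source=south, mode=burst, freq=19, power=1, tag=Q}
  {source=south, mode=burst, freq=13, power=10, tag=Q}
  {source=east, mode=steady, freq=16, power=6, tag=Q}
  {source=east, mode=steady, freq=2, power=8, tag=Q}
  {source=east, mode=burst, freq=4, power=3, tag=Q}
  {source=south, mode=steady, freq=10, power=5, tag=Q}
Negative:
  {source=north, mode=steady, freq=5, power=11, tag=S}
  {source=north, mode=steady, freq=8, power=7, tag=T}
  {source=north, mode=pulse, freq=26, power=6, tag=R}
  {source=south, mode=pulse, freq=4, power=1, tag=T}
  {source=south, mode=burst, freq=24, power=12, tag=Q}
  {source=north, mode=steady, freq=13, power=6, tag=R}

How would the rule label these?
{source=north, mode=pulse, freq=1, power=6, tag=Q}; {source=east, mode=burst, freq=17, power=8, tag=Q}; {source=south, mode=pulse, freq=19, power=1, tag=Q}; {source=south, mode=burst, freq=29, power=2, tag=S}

The simplest hypothesis consistent with all the labels is: tag is Q AND freq ≤ 19.
{source=north, mode=pulse, freq=1, power=6, tag=Q} — tag is Q, freq = 1, hence Positive. {source=east, mode=burst, freq=17, power=8, tag=Q} — tag is Q, freq = 17, hence Positive. {source=south, mode=pulse, freq=19, power=1, tag=Q} — tag is Q, freq = 19, hence Positive. {source=south, mode=burst, freq=29, power=2, tag=S} — tag is S, freq = 29, hence Negative.

Positive, Positive, Positive, Negative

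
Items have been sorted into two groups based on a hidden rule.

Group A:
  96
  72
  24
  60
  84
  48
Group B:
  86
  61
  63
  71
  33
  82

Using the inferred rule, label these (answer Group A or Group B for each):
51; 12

The rule appears to be: multiple of 4.
51 → 51 = 4·12 + 3 → Group B.
12 → 12 = 4·3 → Group A.

Group B, Group A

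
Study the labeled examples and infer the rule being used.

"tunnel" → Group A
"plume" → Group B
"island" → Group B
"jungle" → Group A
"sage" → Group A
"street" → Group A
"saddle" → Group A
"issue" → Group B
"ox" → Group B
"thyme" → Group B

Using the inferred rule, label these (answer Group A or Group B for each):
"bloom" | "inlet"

Group B, Group B

One predicate separates the groups cleanly: even length AND contains 'e'.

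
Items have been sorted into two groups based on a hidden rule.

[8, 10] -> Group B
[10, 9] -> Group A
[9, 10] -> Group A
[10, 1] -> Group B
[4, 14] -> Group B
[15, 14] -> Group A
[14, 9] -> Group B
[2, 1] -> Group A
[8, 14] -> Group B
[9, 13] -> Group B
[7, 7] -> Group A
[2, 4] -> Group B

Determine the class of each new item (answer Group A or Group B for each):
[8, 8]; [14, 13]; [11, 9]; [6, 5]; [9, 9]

All 'Group A' examples share one property — |first − second| ≤ 1 — and every 'Group B' example lacks it.

Group A, Group A, Group B, Group A, Group A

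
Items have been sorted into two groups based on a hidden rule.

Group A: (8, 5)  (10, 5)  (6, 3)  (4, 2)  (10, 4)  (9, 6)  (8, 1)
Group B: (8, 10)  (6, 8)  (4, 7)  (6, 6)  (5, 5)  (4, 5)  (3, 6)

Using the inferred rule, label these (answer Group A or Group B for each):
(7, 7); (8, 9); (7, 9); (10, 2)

Comparing the two groups points to one rule — first > second.
(7, 7): 7 = 7 — lacks this property, so Group B. (8, 9): 8 < 9 — lacks this property, so Group B. (7, 9): 7 < 9 — lacks this property, so Group B. (10, 2): 10 > 2 — matches, so Group A.

Group B, Group B, Group B, Group A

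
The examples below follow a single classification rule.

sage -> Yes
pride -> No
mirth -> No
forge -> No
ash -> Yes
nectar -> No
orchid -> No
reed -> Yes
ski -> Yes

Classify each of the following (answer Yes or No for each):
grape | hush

The rule appears to be: length ≤ 4.
grape — length 5, hence No.
hush — length 4, hence Yes.

No, Yes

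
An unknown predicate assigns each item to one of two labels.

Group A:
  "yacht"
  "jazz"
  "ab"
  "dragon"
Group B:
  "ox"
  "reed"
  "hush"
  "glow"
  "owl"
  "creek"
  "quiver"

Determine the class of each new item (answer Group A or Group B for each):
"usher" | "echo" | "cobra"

Looking at the examples, the only property every 'Group A' case has and every 'Group B' case lacks is: contains 'a'.
"usher": Group B (no 'a').
"echo": Group B (no 'a').
"cobra": Group A (has 'a').

Group B, Group B, Group A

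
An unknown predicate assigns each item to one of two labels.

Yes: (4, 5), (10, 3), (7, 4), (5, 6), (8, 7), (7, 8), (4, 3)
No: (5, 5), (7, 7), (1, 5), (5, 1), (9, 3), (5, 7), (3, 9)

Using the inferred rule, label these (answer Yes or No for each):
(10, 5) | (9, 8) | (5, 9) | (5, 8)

Yes, Yes, No, Yes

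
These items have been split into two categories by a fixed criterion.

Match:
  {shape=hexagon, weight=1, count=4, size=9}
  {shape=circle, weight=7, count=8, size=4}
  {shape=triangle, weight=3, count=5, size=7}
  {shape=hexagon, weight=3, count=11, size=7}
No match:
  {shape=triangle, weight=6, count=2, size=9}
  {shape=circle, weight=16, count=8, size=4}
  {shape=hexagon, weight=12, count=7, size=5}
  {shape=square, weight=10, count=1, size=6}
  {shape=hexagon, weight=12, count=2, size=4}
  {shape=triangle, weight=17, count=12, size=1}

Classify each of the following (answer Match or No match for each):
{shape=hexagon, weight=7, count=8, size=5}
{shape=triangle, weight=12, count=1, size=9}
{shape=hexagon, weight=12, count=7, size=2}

Match, No match, No match

The rule appears to be: count ≥ 4 AND weight ≤ 7.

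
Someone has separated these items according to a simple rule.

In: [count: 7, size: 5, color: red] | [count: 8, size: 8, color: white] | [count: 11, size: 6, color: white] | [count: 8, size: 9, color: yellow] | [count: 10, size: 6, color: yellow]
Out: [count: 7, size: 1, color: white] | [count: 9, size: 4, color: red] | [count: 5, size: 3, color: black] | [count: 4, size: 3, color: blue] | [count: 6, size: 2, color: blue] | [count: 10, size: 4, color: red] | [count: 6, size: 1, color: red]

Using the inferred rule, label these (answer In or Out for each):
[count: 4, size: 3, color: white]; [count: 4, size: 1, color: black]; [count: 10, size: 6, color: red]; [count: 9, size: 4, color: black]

Out, Out, In, Out

Every 'In' example satisfies: size ≥ 5. None of the 'Out' examples do.
[count: 4, size: 3, color: white]: Out (size = 3). [count: 4, size: 1, color: black]: Out (size = 1). [count: 10, size: 6, color: red]: In (size = 6). [count: 9, size: 4, color: black]: Out (size = 4).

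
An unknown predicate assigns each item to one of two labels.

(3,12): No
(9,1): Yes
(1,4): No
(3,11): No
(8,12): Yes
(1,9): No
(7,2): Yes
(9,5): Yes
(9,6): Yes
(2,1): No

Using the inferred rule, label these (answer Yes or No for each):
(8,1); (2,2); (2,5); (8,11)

One predicate separates the groups cleanly: first ≥ 4.
Yes: (8,1), since first 8. No: (2,2), since first 2. No: (2,5), since first 2. Yes: (8,11), since first 8.

Yes, No, No, Yes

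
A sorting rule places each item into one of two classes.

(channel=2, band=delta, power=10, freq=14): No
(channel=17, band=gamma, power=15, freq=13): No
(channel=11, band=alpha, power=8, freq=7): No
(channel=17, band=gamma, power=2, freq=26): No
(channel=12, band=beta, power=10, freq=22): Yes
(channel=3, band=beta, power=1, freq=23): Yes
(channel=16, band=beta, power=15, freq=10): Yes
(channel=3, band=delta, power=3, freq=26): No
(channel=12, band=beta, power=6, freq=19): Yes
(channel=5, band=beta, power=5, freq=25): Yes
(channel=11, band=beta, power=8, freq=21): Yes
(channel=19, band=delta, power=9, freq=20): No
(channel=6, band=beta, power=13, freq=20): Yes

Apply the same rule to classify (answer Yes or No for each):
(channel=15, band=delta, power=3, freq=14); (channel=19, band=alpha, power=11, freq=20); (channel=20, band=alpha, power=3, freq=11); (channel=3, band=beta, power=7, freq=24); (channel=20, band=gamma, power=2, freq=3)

All 'Yes' examples share one property — band is beta — and every 'No' example lacks it.
(channel=15, band=delta, power=3, freq=14) → band is delta → No.
(channel=19, band=alpha, power=11, freq=20) → band is alpha → No.
(channel=20, band=alpha, power=3, freq=11) → band is alpha → No.
(channel=3, band=beta, power=7, freq=24) → band is beta → Yes.
(channel=20, band=gamma, power=2, freq=3) → band is gamma → No.

No, No, No, Yes, No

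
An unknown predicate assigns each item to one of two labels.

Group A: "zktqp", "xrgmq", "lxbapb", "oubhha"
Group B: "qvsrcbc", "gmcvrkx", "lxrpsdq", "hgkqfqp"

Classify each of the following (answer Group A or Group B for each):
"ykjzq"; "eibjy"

One predicate separates the groups cleanly: length ≤ 6.
"ykjzq" — length 5, hence Group A. "eibjy" — length 5, hence Group A.

Group A, Group A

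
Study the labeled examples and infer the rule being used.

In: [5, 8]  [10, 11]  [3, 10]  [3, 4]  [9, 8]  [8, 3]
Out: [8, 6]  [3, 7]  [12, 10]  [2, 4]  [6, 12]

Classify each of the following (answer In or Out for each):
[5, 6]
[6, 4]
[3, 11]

In, Out, Out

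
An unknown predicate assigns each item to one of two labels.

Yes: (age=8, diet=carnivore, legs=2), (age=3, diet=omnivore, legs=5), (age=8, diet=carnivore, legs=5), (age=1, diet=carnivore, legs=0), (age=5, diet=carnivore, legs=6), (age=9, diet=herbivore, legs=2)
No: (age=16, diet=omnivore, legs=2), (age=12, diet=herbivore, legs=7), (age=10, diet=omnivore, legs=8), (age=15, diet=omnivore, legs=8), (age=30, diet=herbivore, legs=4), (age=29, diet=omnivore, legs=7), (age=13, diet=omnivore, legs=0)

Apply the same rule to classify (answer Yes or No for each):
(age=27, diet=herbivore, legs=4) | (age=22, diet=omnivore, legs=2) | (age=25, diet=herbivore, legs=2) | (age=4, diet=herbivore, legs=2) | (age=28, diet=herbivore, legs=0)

No, No, No, Yes, No

The pattern is that an item is 'Yes' exactly when: age ≤ 9.
(age=27, diet=herbivore, legs=4) — age = 27, hence No. (age=22, diet=omnivore, legs=2) — age = 22, hence No. (age=25, diet=herbivore, legs=2) — age = 25, hence No. (age=4, diet=herbivore, legs=2) — age = 4, hence Yes. (age=28, diet=herbivore, legs=0) — age = 28, hence No.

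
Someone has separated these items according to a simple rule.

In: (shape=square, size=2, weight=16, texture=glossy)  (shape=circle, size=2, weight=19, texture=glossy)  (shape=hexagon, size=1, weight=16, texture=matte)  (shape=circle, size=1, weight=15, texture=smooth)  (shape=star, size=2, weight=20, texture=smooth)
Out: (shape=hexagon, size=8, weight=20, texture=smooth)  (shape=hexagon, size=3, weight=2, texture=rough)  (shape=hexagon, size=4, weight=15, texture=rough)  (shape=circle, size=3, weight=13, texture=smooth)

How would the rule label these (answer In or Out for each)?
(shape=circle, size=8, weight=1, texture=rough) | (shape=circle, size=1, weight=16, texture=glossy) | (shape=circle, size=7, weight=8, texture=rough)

Out, In, Out

The classifier is using: size ≤ 2.
Out: (shape=circle, size=8, weight=1, texture=rough), since size = 8. In: (shape=circle, size=1, weight=16, texture=glossy), since size = 1. Out: (shape=circle, size=7, weight=8, texture=rough), since size = 7.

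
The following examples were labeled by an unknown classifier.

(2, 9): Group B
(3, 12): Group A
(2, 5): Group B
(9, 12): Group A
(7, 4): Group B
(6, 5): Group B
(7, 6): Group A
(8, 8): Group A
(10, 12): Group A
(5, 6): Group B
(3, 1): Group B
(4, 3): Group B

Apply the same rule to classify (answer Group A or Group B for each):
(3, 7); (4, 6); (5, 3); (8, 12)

The simplest hypothesis consistent with all the labels is: sum ≥ 13.

Group B, Group B, Group B, Group A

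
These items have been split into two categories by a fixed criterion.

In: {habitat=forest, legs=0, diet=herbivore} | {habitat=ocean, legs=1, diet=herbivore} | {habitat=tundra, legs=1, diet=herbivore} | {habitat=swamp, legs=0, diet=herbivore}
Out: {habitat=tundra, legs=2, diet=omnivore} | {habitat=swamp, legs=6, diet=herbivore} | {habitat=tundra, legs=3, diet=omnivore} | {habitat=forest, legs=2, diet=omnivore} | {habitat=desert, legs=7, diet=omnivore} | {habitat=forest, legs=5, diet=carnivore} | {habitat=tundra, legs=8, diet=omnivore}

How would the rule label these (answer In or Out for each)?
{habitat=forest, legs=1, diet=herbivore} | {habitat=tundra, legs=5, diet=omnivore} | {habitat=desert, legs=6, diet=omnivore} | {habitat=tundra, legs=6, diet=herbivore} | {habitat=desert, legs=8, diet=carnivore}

In, Out, Out, Out, Out

Every 'In' example satisfies: legs ≤ 1. None of the 'Out' examples do.
{habitat=forest, legs=1, diet=herbivore}: legs = 1 — checks out, so In. {habitat=tundra, legs=5, diet=omnivore}: legs = 5 — does not pass, so Out. {habitat=desert, legs=6, diet=omnivore}: legs = 6 — does not pass, so Out. {habitat=tundra, legs=6, diet=herbivore}: legs = 6 — does not pass, so Out. {habitat=desert, legs=8, diet=carnivore}: legs = 8 — does not pass, so Out.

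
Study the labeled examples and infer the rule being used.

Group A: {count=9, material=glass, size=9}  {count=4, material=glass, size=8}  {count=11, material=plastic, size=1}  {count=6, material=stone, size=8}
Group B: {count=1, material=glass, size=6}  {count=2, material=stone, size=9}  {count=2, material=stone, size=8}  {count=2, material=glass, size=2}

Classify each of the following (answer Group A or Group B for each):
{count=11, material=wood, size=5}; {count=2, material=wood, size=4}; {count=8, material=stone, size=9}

Group A, Group B, Group A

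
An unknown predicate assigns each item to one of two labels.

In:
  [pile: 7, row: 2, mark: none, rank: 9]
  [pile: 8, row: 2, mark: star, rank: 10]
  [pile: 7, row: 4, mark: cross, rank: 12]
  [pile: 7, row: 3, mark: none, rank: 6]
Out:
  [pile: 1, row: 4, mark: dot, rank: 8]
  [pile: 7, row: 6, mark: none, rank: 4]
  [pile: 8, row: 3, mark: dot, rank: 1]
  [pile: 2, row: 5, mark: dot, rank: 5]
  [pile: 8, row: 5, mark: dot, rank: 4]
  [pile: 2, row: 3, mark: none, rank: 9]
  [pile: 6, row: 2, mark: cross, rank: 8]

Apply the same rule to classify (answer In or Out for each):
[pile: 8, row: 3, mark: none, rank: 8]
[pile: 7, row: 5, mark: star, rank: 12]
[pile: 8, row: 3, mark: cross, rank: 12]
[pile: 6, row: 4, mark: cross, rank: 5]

All 'In' examples share one property — pile ≥ 7 AND rank ≥ 5 — and every 'Out' example lacks it.
[pile: 8, row: 3, mark: none, rank: 8] — pile = 8, rank = 8, hence In.
[pile: 7, row: 5, mark: star, rank: 12] — pile = 7, rank = 12, hence In.
[pile: 8, row: 3, mark: cross, rank: 12] — pile = 8, rank = 12, hence In.
[pile: 6, row: 4, mark: cross, rank: 5] — pile = 6, rank = 5, hence Out.

In, In, In, Out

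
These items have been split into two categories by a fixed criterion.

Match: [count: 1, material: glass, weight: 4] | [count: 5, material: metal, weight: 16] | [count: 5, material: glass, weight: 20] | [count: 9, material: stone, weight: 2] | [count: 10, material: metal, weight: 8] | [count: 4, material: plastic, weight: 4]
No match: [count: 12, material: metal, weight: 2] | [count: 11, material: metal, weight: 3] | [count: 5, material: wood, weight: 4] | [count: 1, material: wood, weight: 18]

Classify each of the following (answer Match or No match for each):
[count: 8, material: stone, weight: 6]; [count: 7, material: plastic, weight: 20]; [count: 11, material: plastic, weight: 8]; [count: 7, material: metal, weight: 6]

Match, Match, No match, Match

The classifier is using: material is not wood AND count ≤ 10.
[count: 8, material: stone, weight: 6] — material is stone, count = 8, hence Match. [count: 7, material: plastic, weight: 20] — material is plastic, count = 7, hence Match. [count: 11, material: plastic, weight: 8] — material is plastic, count = 11, hence No match. [count: 7, material: metal, weight: 6] — material is metal, count = 7, hence Match.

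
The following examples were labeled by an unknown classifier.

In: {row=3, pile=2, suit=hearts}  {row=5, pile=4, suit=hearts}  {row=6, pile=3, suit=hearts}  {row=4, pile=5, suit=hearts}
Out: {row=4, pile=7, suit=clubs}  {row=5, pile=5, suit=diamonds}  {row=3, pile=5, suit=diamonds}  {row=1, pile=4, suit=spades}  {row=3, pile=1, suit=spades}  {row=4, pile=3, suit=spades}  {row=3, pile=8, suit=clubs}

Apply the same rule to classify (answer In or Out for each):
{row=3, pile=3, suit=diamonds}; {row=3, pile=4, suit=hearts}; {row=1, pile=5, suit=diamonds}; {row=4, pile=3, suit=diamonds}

Out, In, Out, Out

Every 'In' example satisfies: suit is hearts. None of the 'Out' examples do.
{row=3, pile=3, suit=diamonds}: Out (suit is diamonds). {row=3, pile=4, suit=hearts}: In (suit is hearts). {row=1, pile=5, suit=diamonds}: Out (suit is diamonds). {row=4, pile=3, suit=diamonds}: Out (suit is diamonds).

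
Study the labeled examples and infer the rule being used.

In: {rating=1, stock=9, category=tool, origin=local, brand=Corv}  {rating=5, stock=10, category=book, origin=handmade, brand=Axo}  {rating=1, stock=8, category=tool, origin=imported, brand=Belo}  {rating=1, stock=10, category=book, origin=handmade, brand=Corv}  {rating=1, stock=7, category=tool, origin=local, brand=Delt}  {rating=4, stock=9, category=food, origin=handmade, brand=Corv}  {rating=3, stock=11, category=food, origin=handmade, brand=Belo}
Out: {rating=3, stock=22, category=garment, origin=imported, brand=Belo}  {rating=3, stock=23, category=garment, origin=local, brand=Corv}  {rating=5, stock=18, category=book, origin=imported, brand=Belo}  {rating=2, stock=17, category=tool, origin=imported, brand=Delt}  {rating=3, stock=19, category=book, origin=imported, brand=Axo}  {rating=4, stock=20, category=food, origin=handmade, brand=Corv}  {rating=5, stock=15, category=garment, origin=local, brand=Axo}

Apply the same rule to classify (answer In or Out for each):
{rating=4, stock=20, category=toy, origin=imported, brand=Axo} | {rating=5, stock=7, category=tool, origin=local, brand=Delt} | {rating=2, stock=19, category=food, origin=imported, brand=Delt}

A rule that fits every label: stock ≤ 11 — true of each 'In' example, false of each 'Out' one.

Out, In, Out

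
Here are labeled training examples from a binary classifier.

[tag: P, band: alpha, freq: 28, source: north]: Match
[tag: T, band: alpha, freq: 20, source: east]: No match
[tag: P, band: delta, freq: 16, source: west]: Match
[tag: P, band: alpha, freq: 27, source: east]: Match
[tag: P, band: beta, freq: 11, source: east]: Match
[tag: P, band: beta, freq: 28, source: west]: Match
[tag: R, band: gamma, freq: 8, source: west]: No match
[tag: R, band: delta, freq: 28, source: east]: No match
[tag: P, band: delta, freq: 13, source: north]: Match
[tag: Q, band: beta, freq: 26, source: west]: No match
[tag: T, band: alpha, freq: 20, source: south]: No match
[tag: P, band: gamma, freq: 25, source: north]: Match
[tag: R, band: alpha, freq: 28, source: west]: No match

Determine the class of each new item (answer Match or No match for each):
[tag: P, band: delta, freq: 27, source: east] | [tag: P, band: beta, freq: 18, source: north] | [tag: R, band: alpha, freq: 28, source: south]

'Match' ⟺ tag is P.

Match, Match, No match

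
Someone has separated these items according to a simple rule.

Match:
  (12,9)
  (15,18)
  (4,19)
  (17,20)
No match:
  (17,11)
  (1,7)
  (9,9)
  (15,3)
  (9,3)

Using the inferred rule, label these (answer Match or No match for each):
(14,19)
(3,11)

Match, No match

Every 'Match' example satisfies: sum is odd. None of the 'No match' examples do.
(14,19): 14+19 = 33, satisfies this → Match. (3,11): 3+11 = 14, does not pass → No match.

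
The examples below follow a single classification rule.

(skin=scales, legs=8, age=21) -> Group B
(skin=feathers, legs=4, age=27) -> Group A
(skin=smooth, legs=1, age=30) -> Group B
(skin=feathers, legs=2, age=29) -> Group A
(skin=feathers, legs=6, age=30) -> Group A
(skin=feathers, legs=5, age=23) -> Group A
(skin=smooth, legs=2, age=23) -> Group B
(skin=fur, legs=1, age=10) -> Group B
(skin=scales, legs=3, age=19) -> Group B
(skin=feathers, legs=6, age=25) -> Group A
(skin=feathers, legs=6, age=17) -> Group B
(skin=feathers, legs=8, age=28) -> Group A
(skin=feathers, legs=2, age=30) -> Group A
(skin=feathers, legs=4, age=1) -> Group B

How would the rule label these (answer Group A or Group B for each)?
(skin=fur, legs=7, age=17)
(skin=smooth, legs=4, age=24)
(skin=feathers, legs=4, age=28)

The distinguishing property — skin is feathers AND age ≥ 19 — holds for all the 'Group A' cases and none of the 'Group B' cases.

Group B, Group B, Group A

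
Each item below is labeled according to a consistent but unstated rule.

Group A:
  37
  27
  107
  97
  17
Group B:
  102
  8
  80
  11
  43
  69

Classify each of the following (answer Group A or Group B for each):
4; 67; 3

Group B, Group A, Group B

Comparing the two groups points to one rule — ends in digit 7.
4: last digit 4 — doesn't match, so Group B.
67: last digit 7 — passes, so Group A.
3: last digit 3 — doesn't match, so Group B.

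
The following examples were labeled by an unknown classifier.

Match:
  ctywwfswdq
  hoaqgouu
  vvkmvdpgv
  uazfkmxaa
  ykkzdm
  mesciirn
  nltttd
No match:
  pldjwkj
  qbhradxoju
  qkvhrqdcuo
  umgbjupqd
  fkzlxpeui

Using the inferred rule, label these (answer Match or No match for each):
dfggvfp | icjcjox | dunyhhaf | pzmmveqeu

Match, No match, Match, Match

Every 'Match' example satisfies: has a double letter. None of the 'No match' examples do.
dfggvfp: 'gg' doubled, qualifies → Match. icjcjox: no doubled letter, fails the rule → No match. dunyhhaf: 'hh' doubled, qualifies → Match. pzmmveqeu: 'mm' doubled, qualifies → Match.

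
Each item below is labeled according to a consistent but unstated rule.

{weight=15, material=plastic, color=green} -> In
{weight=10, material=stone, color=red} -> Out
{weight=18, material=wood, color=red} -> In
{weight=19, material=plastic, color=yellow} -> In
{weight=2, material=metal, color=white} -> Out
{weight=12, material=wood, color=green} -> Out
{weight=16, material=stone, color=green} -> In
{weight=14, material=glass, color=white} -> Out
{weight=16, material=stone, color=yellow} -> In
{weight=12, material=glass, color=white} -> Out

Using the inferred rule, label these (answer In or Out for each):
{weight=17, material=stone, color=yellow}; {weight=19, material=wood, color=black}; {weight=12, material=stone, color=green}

In, In, Out

The classifier is using: weight ≥ 15.
{weight=17, material=stone, color=yellow}: weight = 17 — satisfies this, so In.
{weight=19, material=wood, color=black}: weight = 19 — satisfies this, so In.
{weight=12, material=stone, color=green}: weight = 12 — does not fit, so Out.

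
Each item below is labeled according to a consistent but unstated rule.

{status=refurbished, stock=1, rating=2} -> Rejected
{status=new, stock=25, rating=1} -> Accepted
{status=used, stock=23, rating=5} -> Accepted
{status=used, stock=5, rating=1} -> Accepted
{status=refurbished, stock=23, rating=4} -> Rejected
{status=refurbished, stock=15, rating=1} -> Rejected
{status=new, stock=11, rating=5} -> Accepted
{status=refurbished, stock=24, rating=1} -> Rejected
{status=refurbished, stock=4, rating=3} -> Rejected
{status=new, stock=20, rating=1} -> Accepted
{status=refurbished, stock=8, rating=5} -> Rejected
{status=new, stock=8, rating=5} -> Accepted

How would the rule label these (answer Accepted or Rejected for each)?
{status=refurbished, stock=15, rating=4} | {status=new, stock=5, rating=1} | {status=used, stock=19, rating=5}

One predicate separates the groups cleanly: status is not refurbished.
Rejected: {status=refurbished, stock=15, rating=4}, since status is refurbished.
Accepted: {status=new, stock=5, rating=1}, since status is new.
Accepted: {status=used, stock=19, rating=5}, since status is used.

Rejected, Accepted, Accepted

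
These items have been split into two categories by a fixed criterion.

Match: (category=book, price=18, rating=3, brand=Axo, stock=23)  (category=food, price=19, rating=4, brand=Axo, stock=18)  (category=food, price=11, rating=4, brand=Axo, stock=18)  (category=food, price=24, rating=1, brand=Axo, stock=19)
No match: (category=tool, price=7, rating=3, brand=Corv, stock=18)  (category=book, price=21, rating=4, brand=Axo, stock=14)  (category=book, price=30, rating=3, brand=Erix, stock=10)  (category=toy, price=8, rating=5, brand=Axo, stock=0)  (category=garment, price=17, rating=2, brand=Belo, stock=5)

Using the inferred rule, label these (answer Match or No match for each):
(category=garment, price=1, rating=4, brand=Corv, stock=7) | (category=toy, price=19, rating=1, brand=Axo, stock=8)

No match, No match

The pattern is that an item is 'Match' exactly when: brand is Axo AND stock ≥ 18.
(category=garment, price=1, rating=4, brand=Corv, stock=7) — brand is Corv, stock = 7, hence No match. (category=toy, price=19, rating=1, brand=Axo, stock=8) — brand is Axo, stock = 8, hence No match.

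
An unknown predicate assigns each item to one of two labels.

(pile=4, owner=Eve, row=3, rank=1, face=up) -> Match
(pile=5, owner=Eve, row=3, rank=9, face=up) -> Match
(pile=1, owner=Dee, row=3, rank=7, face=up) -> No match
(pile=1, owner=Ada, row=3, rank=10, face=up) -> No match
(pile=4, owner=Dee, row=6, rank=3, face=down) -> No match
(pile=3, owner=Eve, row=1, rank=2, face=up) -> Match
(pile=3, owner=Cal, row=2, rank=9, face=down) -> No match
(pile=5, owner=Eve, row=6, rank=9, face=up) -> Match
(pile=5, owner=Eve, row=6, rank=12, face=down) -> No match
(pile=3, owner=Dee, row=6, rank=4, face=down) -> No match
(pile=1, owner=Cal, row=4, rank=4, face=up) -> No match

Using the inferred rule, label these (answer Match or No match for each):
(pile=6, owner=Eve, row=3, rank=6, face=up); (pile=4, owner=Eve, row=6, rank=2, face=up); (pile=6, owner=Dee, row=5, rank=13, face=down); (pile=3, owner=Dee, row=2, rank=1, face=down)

Match, Match, No match, No match

The rule appears to be: owner is Eve AND face is up.
(pile=6, owner=Eve, row=3, rank=6, face=up) → owner is Eve, face is up → Match.
(pile=4, owner=Eve, row=6, rank=2, face=up) → owner is Eve, face is up → Match.
(pile=6, owner=Dee, row=5, rank=13, face=down) → owner is Dee, face is down → No match.
(pile=3, owner=Dee, row=2, rank=1, face=down) → owner is Dee, face is down → No match.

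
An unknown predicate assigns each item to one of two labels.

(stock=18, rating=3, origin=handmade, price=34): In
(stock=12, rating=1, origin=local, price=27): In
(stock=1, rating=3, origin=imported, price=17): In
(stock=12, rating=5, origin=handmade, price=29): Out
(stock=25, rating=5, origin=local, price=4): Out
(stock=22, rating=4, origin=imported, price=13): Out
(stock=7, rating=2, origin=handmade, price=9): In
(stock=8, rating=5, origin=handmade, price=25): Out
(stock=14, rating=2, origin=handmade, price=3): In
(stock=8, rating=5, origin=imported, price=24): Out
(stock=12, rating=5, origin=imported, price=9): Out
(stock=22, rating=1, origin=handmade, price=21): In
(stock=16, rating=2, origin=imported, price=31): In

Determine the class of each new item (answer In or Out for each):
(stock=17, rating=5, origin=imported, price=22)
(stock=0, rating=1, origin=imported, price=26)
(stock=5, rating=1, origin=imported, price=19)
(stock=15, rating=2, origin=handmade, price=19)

Out, In, In, In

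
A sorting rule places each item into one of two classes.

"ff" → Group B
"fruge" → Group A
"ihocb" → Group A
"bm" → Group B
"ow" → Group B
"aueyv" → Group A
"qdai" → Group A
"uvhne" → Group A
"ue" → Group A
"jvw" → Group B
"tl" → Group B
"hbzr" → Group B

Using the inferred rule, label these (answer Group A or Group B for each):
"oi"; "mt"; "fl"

Group A, Group B, Group B

Every 'Group A' example satisfies: has ≥ 2 vowels. None of the 'Group B' examples do.
"oi" — 2 vowels, hence Group A. "mt" — 0 vowels, hence Group B. "fl" — 0 vowels, hence Group B.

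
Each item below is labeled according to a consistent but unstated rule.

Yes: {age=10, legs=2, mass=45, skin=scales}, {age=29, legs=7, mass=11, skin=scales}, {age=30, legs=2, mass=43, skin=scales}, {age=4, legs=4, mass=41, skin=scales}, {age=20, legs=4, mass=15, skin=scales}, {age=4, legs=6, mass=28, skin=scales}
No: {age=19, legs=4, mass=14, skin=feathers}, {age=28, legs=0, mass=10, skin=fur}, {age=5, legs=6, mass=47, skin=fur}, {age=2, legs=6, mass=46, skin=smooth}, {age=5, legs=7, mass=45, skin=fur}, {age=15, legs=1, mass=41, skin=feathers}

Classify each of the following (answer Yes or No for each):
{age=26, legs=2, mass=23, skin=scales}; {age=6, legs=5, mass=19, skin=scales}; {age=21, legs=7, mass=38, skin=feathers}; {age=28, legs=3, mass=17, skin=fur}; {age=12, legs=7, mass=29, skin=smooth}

Yes, Yes, No, No, No

The distinguishing property — skin is scales — holds for all the 'Yes' cases and none of the 'No' cases.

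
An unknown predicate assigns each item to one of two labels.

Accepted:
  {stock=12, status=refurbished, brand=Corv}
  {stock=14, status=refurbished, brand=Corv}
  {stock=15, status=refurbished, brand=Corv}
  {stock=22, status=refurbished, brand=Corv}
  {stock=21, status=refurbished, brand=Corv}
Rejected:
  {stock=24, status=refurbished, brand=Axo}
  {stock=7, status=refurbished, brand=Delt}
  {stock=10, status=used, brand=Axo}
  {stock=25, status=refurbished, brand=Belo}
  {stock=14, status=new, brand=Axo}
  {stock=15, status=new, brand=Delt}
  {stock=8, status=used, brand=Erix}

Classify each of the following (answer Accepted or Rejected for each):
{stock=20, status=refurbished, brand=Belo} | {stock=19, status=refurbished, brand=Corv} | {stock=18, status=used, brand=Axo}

Looking at the examples, the only property every 'Accepted' case has and every 'Rejected' case lacks is: brand is Corv.
{stock=20, status=refurbished, brand=Belo}: brand is Belo, does not fit → Rejected. {stock=19, status=refurbished, brand=Corv}: brand is Corv, matches → Accepted. {stock=18, status=used, brand=Axo}: brand is Axo, does not fit → Rejected.

Rejected, Accepted, Rejected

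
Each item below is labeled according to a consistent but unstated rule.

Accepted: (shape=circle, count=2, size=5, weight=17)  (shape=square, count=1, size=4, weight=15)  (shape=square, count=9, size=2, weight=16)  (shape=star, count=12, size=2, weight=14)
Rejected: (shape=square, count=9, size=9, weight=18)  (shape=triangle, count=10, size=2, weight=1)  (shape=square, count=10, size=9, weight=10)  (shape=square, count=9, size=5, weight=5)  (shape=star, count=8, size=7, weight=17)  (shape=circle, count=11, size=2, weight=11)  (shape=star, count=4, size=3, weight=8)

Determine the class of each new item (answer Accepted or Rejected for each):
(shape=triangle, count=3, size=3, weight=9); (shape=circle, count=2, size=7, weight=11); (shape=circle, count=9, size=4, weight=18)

Rejected, Rejected, Accepted

The simplest hypothesis consistent with all the labels is: size ≤ 5 AND weight ≥ 14.
Rejected: (shape=triangle, count=3, size=3, weight=9), since size = 3, weight = 9. Rejected: (shape=circle, count=2, size=7, weight=11), since size = 7, weight = 11. Accepted: (shape=circle, count=9, size=4, weight=18), since size = 4, weight = 18.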